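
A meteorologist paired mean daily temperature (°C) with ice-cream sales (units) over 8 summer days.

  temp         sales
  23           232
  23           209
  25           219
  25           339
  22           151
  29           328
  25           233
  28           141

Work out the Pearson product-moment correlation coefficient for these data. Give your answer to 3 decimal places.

0.324

n = 8, Σx = 200, Σy = 1852, Σx² = 5042, Σy² = 464942, Σxy = 46700
nΣxy − ΣxΣy = 373600 − 370400 = 3200
nΣx² − (Σx)² = 40336 − 40000 = 336; nΣy² − (Σy)² = 3719536 − 3429904 = 289632
r = 3200 / √(336 × 289632) = 3200 / 9864.9051 ≈ 0.324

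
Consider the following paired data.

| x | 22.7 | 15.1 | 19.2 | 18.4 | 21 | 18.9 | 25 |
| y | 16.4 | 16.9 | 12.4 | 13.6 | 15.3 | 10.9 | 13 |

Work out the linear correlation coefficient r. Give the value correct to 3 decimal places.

n = 7, Σx = 140.3, Σy = 98.5, Σx² = 2873.71, Σy² = 1415.19, Σxy = 1968.1
nΣxy − ΣxΣy = 13776.7 − 13819.55 = -42.85
nΣx² − (Σx)² = 20115.97 − 19684.09 = 431.88; nΣy² − (Σy)² = 9906.33 − 9702.25 = 204.08
r = -42.85 / √(431.88 × 204.08) = -42.85 / 296.8806 ≈ -0.144

-0.144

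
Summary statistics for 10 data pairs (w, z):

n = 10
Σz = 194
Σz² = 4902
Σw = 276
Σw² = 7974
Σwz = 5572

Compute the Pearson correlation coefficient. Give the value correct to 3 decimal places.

r = (nΣwz − ΣwΣz) / √[(nΣw² − (Σw)²)(nΣz² − (Σz)²)]
Numerator: 10×5572 − 276×194 = 2176
Denominator: √[(79740 − 76176)(49020 − 37636)] = √[3564 × 11384] = 6369.6606
r = 2176 / 6369.6606 ≈ 0.342

0.342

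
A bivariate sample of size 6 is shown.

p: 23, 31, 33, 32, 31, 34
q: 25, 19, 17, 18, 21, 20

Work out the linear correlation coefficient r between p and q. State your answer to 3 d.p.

n = 6, Σp = 184, Σq = 120, Σp² = 5720, Σq² = 2440, Σpq = 3632
nΣpq − ΣpΣq = 21792 − 22080 = -288
nΣp² − (Σp)² = 34320 − 33856 = 464; nΣq² − (Σq)² = 14640 − 14400 = 240
r = -288 / √(464 × 240) = -288 / 333.7065 ≈ -0.863

-0.863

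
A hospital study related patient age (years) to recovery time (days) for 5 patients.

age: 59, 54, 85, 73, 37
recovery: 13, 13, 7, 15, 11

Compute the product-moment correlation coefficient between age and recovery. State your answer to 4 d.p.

n = 5, Σx = 308, Σy = 59, Σx² = 20320, Σy² = 733, Σxy = 3566
nΣxy − ΣxΣy = 17830 − 18172 = -342
nΣx² − (Σx)² = 101600 − 94864 = 6736; nΣy² − (Σy)² = 3665 − 3481 = 184
r = -342 / √(6736 × 184) = -342 / 1113.2942 ≈ -0.3072

-0.3072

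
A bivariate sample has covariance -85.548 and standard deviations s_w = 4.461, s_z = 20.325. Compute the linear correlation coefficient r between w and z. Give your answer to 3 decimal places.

-0.944

r = Cov(w,z) / (s_w · s_z) = -85.548 / (4.461 × 20.325)
  = -85.548 / 90.6698 ≈ -0.944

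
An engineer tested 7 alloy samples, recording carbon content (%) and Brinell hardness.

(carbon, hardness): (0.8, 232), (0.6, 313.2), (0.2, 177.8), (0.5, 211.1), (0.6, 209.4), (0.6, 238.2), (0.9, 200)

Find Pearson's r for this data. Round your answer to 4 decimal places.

n = 7, Σx = 4.2, Σy = 1581.7, Σx² = 2.82, Σy² = 368681.89, Σxy = 963.19
nΣxy − ΣxΣy = 6742.33 − 6643.14 = 99.19
nΣx² − (Σx)² = 19.74 − 17.64 = 2.1; nΣy² − (Σy)² = 2580773.23 − 2501774.89 = 78998.34
r = 99.19 / √(2.1 × 78998.34) = 99.19 / 407.3040 ≈ 0.2435

0.2435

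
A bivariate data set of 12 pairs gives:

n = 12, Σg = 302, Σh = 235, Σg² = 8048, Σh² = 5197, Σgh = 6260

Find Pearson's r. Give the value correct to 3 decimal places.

0.670

r = (nΣgh − ΣgΣh) / √[(nΣg² − (Σg)²)(nΣh² − (Σh)²)]
Numerator: 12×6260 − 302×235 = 4150
Denominator: √[(96576 − 91204)(62364 − 55225)] = √[5372 × 7139] = 6192.7948
r = 4150 / 6192.7948 ≈ 0.670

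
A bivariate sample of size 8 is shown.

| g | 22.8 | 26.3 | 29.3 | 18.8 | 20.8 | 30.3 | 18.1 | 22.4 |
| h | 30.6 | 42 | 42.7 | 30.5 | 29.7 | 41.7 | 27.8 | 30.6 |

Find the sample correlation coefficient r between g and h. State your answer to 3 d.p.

n = 8, Σg = 188.8, Σh = 275.6, Σg² = 4603.56, Σh² = 9784.08, Σgh = 6696.68
nΣgh − ΣgΣh = 53573.44 − 52033.28 = 1540.16
nΣg² − (Σg)² = 36828.48 − 35645.44 = 1183.04; nΣh² − (Σh)² = 78272.64 − 75955.36 = 2317.28
r = 1540.16 / √(1183.04 × 2317.28) = 1540.16 / 1655.7279 ≈ 0.930

0.930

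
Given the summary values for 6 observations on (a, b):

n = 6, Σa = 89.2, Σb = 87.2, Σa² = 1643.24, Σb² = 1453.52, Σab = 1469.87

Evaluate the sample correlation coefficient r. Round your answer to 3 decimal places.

0.714

r = (nΣab − ΣaΣb) / √[(nΣa² − (Σa)²)(nΣb² − (Σb)²)]
Numerator: 6×1469.87 − 89.2×87.2 = 1040.98
Denominator: √[(9859.44 − 7956.64)(8721.12 − 7603.84)] = √[1902.8 × 1117.28] = 1458.0673
r = 1040.98 / 1458.0673 ≈ 0.714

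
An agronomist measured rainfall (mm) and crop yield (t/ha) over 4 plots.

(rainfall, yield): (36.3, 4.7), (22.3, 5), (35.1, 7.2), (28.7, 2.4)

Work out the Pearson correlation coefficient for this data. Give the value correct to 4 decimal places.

0.3450

n = 4, Σx = 122.4, Σy = 19.3, Σx² = 3870.68, Σy² = 104.69, Σxy = 603.71
nΣxy − ΣxΣy = 2414.84 − 2362.32 = 52.52
nΣx² − (Σx)² = 15482.72 − 14981.76 = 500.96; nΣy² − (Σy)² = 418.76 − 372.49 = 46.27
r = 52.52 / √(500.96 × 46.27) = 52.52 / 152.2479 ≈ 0.3450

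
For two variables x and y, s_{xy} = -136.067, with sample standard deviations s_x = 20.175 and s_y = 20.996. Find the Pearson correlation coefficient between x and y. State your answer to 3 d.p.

-0.321

r = Cov(x,y) / (s_x · s_y) = -136.067 / (20.175 × 20.996)
  = -136.067 / 423.5943 ≈ -0.321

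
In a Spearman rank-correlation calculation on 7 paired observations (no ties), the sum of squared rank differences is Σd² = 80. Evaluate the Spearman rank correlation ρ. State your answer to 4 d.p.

ρ = 1 − 6Σd² / [n(n²−1)] = 1 − 6×80 / (7×48)
  = 1 − 480/336 = 1 − 1.42857 ≈ -0.4286

-0.4286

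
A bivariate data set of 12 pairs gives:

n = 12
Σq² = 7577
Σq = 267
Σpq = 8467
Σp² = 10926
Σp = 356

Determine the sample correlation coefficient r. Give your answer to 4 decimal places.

r = (nΣpq − ΣpΣq) / √[(nΣp² − (Σp)²)(nΣq² − (Σq)²)]
Numerator: 12×8467 − 356×267 = 6552
Denominator: √[(131112 − 126736)(90924 − 71289)] = √[4376 × 19635] = 9269.4531
r = 6552 / 9269.4531 ≈ 0.7068

0.7068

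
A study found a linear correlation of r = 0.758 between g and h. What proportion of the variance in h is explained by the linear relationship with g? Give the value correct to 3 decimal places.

0.575

r² = (0.758)² = 0.575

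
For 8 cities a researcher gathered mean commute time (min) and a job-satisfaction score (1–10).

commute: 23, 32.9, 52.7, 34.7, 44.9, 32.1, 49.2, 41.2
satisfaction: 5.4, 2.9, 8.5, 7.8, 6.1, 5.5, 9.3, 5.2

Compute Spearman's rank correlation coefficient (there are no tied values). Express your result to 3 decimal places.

0.667

Rank commute: 1, 3, 8, 4, 6, 2, 7, 5
Rank satisfaction: 3, 1, 7, 6, 5, 4, 8, 2
d = rank(commute) − rank(satisfaction): -2, 2, 1, -2, 1, -2, -1, 3; Σd² = 28
ρ = 1 − 6Σd² / [n(n²−1)] = 1 − 6×28 / (8×63) = 1 − 168/504 ≈ 0.667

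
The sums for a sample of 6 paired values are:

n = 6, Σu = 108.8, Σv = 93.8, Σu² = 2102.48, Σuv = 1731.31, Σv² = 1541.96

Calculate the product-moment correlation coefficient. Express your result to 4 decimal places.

r = (nΣuv − ΣuΣv) / √[(nΣu² − (Σu)²)(nΣv² − (Σv)²)]
Numerator: 6×1731.31 − 108.8×93.8 = 182.42
Denominator: √[(12614.88 − 11837.44)(9251.76 − 8798.44)] = √[777.44 × 453.32] = 593.6574
r = 182.42 / 593.6574 ≈ 0.3073

0.3073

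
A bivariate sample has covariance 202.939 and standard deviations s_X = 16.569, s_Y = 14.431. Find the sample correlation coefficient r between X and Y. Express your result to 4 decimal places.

r = Cov(X,Y) / (s_X · s_Y) = 202.939 / (16.569 × 14.431)
  = 202.939 / 239.1072 ≈ 0.8487

0.8487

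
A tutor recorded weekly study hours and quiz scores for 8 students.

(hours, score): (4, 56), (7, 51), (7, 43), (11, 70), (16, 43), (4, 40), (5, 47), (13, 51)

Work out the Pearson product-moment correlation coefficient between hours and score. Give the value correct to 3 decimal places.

0.132

n = 8, Σx = 67, Σy = 401, Σx² = 701, Σy² = 20745, Σxy = 3398
nΣxy − ΣxΣy = 27184 − 26867 = 317
nΣx² − (Σx)² = 5608 − 4489 = 1119; nΣy² − (Σy)² = 165960 − 160801 = 5159
r = 317 / √(1119 × 5159) = 317 / 2402.6904 ≈ 0.132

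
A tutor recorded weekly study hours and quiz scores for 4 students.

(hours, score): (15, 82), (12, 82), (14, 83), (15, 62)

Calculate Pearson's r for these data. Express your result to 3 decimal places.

-0.463

n = 4, Σx = 56, Σy = 309, Σx² = 790, Σy² = 24181, Σxy = 4306
nΣxy − ΣxΣy = 17224 − 17304 = -80
nΣx² − (Σx)² = 3160 − 3136 = 24; nΣy² − (Σy)² = 96724 − 95481 = 1243
r = -80 / √(24 × 1243) = -80 / 172.7194 ≈ -0.463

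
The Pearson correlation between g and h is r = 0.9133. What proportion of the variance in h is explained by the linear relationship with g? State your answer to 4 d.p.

0.8341

r² = (0.9133)² = 0.8341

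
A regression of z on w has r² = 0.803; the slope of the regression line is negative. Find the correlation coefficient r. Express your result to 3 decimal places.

-0.896

|r| = √0.803 = 0.896
The association is negative, so r = −0.896.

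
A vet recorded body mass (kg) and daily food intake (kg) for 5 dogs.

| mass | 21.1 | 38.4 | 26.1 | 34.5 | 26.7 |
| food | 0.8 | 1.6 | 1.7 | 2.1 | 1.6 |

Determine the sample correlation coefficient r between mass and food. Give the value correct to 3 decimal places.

0.673

n = 5, Σx = 146.8, Σy = 7.8, Σx² = 4504.12, Σy² = 13.06, Σxy = 237.86
nΣxy − ΣxΣy = 1189.3 − 1145.04 = 44.26
nΣx² − (Σx)² = 22520.6 − 21550.24 = 970.36; nΣy² − (Σy)² = 65.3 − 60.84 = 4.46
r = 44.26 / √(970.36 × 4.46) = 44.26 / 65.7861 ≈ 0.673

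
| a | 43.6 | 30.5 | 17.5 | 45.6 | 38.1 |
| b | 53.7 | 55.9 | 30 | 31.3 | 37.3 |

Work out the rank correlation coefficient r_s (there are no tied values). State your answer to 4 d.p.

0.1000

Rank a: 4, 2, 1, 5, 3
Rank b: 4, 5, 1, 2, 3
d = rank(a) − rank(b): 0, -3, 0, 3, 0; Σd² = 18
ρ = 1 − 6Σd² / [n(n²−1)] = 1 − 6×18 / (5×24) = 1 − 108/120 ≈ 0.1000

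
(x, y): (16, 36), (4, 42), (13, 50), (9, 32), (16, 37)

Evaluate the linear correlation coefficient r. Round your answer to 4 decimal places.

n = 5, Σx = 58, Σy = 197, Σx² = 778, Σy² = 7953, Σxy = 2274
nΣxy − ΣxΣy = 11370 − 11426 = -56
nΣx² − (Σx)² = 3890 − 3364 = 526; nΣy² − (Σy)² = 39765 − 38809 = 956
r = -56 / √(526 × 956) = -56 / 709.1234 ≈ -0.0790

-0.0790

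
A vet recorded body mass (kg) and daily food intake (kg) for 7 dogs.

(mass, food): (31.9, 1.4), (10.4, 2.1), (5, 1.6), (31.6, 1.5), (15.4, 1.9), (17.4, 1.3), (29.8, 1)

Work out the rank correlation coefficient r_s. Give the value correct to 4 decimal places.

Rank mass: 7, 2, 1, 6, 3, 4, 5
Rank food: 3, 7, 5, 4, 6, 2, 1
d = rank(mass) − rank(food): 4, -5, -4, 2, -3, 2, 4; Σd² = 90
ρ = 1 − 6Σd² / [n(n²−1)] = 1 − 6×90 / (7×48) = 1 − 540/336 ≈ -0.6071

-0.6071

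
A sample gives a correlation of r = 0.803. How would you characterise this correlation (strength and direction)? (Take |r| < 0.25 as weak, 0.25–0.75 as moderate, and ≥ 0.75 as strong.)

r = 0.803 > 0 so the relationship is positive.
|r| = 0.803, which falls in the strong range.

strong positive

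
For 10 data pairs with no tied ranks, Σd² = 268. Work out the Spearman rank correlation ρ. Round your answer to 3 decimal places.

ρ = 1 − 6Σd² / [n(n²−1)] = 1 − 6×268 / (10×99)
  = 1 − 1608/990 = 1 − 1.6242 ≈ -0.624

-0.624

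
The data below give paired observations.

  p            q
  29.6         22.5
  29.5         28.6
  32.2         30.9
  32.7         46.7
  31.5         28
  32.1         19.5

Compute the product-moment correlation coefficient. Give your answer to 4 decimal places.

n = 6, Σp = 187.6, Σq = 176.2, Σp² = 5875.2, Σq² = 5624.16, Σpq = 5539.72
nΣpq − ΣpΣq = 33238.32 − 33055.12 = 183.2
nΣp² − (Σp)² = 35251.2 − 35193.76 = 57.44; nΣq² − (Σq)² = 33744.96 − 31046.44 = 2698.52
r = 183.2 / √(57.44 × 2698.52) = 183.2 / 393.7042 ≈ 0.4653

0.4653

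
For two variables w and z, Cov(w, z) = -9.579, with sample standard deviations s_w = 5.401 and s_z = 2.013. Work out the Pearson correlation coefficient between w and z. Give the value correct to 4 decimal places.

r = Cov(w,z) / (s_w · s_z) = -9.579 / (5.401 × 2.013)
  = -9.579 / 10.8722 ≈ -0.8811

-0.8811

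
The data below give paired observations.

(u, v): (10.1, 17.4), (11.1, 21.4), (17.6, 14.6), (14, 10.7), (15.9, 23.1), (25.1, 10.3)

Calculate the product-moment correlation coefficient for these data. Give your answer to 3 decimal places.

-0.539

n = 6, Σu = 93.8, Σv = 97.5, Σu² = 1613.8, Σv² = 1728.07, Σuv = 1445.86
nΣuv − ΣuΣv = 8675.16 − 9145.5 = -470.34
nΣu² − (Σu)² = 9682.8 − 8798.44 = 884.36; nΣv² − (Σv)² = 10368.42 − 9506.25 = 862.17
r = -470.34 / √(884.36 × 862.17) = -470.34 / 873.1945 ≈ -0.539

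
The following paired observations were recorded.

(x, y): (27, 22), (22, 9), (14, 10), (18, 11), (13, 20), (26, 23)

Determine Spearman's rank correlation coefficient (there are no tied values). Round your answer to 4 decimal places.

0.4286

Rank x: 6, 4, 2, 3, 1, 5
Rank y: 5, 1, 2, 3, 4, 6
d = rank(x) − rank(y): 1, 3, 0, 0, -3, -1; Σd² = 20
ρ = 1 − 6Σd² / [n(n²−1)] = 1 − 6×20 / (6×35) = 1 − 120/210 ≈ 0.4286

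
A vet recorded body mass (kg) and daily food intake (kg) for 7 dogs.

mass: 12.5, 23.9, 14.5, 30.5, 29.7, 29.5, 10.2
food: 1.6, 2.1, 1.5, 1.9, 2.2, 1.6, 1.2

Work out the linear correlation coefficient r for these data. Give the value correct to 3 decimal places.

n = 7, Σx = 150.8, Σy = 12.1, Σx² = 3724.34, Σy² = 21.67, Σxy = 274.67
nΣxy − ΣxΣy = 1922.69 − 1824.68 = 98.01
nΣx² − (Σx)² = 26070.38 − 22740.64 = 3329.74; nΣy² − (Σy)² = 151.69 − 146.41 = 5.28
r = 98.01 / √(3329.74 × 5.28) = 98.01 / 132.5935 ≈ 0.739

0.739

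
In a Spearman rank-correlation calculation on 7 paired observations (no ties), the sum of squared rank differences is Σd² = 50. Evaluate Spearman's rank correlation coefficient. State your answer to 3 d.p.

0.107

ρ = 1 − 6Σd² / [n(n²−1)] = 1 − 6×50 / (7×48)
  = 1 − 300/336 = 1 − 0.8929 ≈ 0.107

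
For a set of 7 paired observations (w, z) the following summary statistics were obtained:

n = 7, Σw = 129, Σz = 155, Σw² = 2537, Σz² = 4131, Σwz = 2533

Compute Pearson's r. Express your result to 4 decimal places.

r = (nΣwz − ΣwΣz) / √[(nΣw² − (Σw)²)(nΣz² − (Σz)²)]
Numerator: 7×2533 − 129×155 = -2264
Denominator: √[(17759 − 16641)(28917 − 24025)] = √[1118 × 4892] = 2338.6441
r = -2264 / 2338.6441 ≈ -0.9681

-0.9681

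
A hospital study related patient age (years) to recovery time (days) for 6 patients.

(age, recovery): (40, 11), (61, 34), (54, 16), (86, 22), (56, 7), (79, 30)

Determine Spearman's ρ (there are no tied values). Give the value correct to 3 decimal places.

Rank age: 1, 4, 2, 6, 3, 5
Rank recovery: 2, 6, 3, 4, 1, 5
d = rank(age) − rank(recovery): -1, -2, -1, 2, 2, 0; Σd² = 14
ρ = 1 − 6Σd² / [n(n²−1)] = 1 − 6×14 / (6×35) = 1 − 84/210 ≈ 0.600

0.600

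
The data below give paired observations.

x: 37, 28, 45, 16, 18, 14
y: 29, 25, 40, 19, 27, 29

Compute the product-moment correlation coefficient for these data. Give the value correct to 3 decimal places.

0.735

n = 6, Σx = 158, Σy = 169, Σx² = 4954, Σy² = 4997, Σxy = 4769
nΣxy − ΣxΣy = 28614 − 26702 = 1912
nΣx² − (Σx)² = 29724 − 24964 = 4760; nΣy² − (Σy)² = 29982 − 28561 = 1421
r = 1912 / √(4760 × 1421) = 1912 / 2600.7614 ≈ 0.735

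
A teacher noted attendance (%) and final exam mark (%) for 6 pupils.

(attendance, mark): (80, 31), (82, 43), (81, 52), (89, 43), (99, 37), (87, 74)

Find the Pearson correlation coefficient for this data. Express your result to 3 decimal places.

-0.051

n = 6, Σx = 518, Σy = 280, Σx² = 44976, Σy² = 14208, Σxy = 24146
nΣxy − ΣxΣy = 144876 − 145040 = -164
nΣx² − (Σx)² = 269856 − 268324 = 1532; nΣy² − (Σy)² = 85248 − 78400 = 6848
r = -164 / √(1532 × 6848) = -164 / 3239.0023 ≈ -0.051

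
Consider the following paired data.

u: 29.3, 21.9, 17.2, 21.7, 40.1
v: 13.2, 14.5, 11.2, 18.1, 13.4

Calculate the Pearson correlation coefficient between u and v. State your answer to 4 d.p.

n = 5, Σu = 130.2, Σv = 70.4, Σu² = 3712.84, Σv² = 1017.1, Σuv = 1827.06
nΣuv − ΣuΣv = 9135.3 − 9166.08 = -30.78
nΣu² − (Σu)² = 18564.2 − 16952.04 = 1612.16; nΣv² − (Σv)² = 5085.5 − 4956.16 = 129.34
r = -30.78 / √(1612.16 × 129.34) = -30.78 / 456.6364 ≈ -0.0674

-0.0674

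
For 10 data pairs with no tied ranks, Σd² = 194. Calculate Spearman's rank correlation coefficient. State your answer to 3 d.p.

ρ = 1 − 6Σd² / [n(n²−1)] = 1 − 6×194 / (10×99)
  = 1 − 1164/990 = 1 − 1.1758 ≈ -0.176

-0.176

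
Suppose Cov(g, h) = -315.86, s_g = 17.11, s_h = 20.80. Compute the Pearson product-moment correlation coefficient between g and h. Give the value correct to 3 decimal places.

r = Cov(g,h) / (s_g · s_h) = -315.86 / (17.11 × 20.80)
  = -315.86 / 355.8880 ≈ -0.888

-0.888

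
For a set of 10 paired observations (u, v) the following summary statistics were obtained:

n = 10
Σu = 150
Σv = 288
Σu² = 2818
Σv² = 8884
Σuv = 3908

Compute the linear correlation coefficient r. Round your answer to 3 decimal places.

r = (nΣuv − ΣuΣv) / √[(nΣu² − (Σu)²)(nΣv² − (Σv)²)]
Numerator: 10×3908 − 150×288 = -4120
Denominator: √[(28180 − 22500)(88840 − 82944)] = √[5680 × 5896] = 5786.9923
r = -4120 / 5786.9923 ≈ -0.712

-0.712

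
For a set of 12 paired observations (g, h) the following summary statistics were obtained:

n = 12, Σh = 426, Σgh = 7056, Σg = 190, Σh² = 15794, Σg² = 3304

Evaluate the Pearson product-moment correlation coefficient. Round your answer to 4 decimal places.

r = (nΣgh − ΣgΣh) / √[(nΣg² − (Σg)²)(nΣh² − (Σh)²)]
Numerator: 12×7056 − 190×426 = 3732
Denominator: √[(39648 − 36100)(189528 − 181476)] = √[3548 × 8052] = 5344.9505
r = 3732 / 5344.9505 ≈ 0.6982

0.6982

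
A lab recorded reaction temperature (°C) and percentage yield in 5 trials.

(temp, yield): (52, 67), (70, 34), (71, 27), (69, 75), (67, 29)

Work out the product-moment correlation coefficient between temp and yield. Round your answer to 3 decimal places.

-0.512

n = 5, Σx = 329, Σy = 232, Σx² = 21895, Σy² = 12840, Σxy = 14899
nΣxy − ΣxΣy = 74495 − 76328 = -1833
nΣx² − (Σx)² = 109475 − 108241 = 1234; nΣy² − (Σy)² = 64200 − 53824 = 10376
r = -1833 / √(1234 × 10376) = -1833 / 3578.2655 ≈ -0.512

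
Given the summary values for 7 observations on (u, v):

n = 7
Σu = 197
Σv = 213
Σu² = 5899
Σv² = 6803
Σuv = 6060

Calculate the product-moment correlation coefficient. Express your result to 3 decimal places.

0.194

r = (nΣuv − ΣuΣv) / √[(nΣu² − (Σu)²)(nΣv² − (Σv)²)]
Numerator: 7×6060 − 197×213 = 459
Denominator: √[(41293 − 38809)(47621 − 45369)] = √[2484 × 2252] = 2365.1571
r = 459 / 2365.1571 ≈ 0.194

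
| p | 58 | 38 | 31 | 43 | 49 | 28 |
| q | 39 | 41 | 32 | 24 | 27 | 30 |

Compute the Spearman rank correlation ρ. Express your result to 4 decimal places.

Rank p: 6, 3, 2, 4, 5, 1
Rank q: 5, 6, 4, 1, 2, 3
d = rank(p) − rank(q): 1, -3, -2, 3, 3, -2; Σd² = 36
ρ = 1 − 6Σd² / [n(n²−1)] = 1 − 6×36 / (6×35) = 1 − 216/210 ≈ -0.0286

-0.0286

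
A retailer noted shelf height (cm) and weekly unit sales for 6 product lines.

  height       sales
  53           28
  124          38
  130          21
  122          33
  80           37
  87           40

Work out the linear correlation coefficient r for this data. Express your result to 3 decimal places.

n = 6, Σx = 596, Σy = 197, Σx² = 63938, Σy² = 6727, Σxy = 19392
nΣxy − ΣxΣy = 116352 − 117412 = -1060
nΣx² − (Σx)² = 383628 − 355216 = 28412; nΣy² − (Σy)² = 40362 − 38809 = 1553
r = -1060 / √(28412 × 1553) = -1060 / 6642.5775 ≈ -0.160

-0.160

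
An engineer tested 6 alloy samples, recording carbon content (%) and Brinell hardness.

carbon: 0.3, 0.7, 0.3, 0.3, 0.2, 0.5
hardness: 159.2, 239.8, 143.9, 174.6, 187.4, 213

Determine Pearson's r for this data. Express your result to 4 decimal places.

n = 6, Σx = 2.3, Σy = 1117.9, Σx² = 1.05, Σy² = 214528.81, Σxy = 455.15
nΣxy − ΣxΣy = 2730.9 − 2571.17 = 159.73
nΣx² − (Σx)² = 6.3 − 5.29 = 1.01; nΣy² − (Σy)² = 1287172.86 − 1249700.41 = 37472.45
r = 159.73 / √(1.01 × 37472.45) = 159.73 / 194.5435 ≈ 0.8211

0.8211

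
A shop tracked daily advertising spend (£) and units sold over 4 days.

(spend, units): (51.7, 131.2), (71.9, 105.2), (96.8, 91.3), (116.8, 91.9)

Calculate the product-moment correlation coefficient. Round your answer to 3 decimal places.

-0.912

n = 4, Σx = 337.2, Σy = 419.6, Σx² = 30854.98, Σy² = 45061.78, Σxy = 33918.68
nΣxy − ΣxΣy = 135674.72 − 141489.12 = -5814.4
nΣx² − (Σx)² = 123419.92 − 113703.84 = 9716.08; nΣy² − (Σy)² = 180247.12 − 176064.16 = 4182.96
r = -5814.4 / √(9716.08 × 4182.96) = -5814.4 / 6375.1058 ≈ -0.912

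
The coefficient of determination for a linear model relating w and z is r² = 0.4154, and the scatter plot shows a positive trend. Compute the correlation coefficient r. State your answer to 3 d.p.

|r| = √0.4154 = 0.645
The association is positive, so r = 0.645.

0.645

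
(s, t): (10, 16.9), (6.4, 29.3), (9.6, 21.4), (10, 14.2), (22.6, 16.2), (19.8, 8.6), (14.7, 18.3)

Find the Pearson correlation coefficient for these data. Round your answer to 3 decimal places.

n = 7, Σs = 93.1, Σt = 124.9, Σs² = 1452.01, Σt² = 2474.99, Σst = 1509.37
nΣst − ΣsΣt = 10565.59 − 11628.19 = -1062.6
nΣs² − (Σs)² = 10164.07 − 8667.61 = 1496.46; nΣt² − (Σt)² = 17324.93 − 15600.01 = 1724.92
r = -1062.6 / √(1496.46 × 1724.92) = -1062.6 / 1606.6343 ≈ -0.661

-0.661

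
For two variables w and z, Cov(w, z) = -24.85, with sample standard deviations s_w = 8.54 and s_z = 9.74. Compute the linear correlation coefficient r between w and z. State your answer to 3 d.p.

-0.299

r = Cov(w,z) / (s_w · s_z) = -24.85 / (8.54 × 9.74)
  = -24.85 / 83.1796 ≈ -0.299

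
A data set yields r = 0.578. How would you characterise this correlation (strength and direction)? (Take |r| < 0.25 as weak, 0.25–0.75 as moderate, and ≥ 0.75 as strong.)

moderate positive

r = 0.578 > 0 so the relationship is positive.
|r| = 0.578, which falls in the moderate range.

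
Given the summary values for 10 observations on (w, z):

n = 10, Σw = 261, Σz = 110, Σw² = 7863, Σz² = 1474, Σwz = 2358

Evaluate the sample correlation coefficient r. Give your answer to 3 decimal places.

r = (nΣwz − ΣwΣz) / √[(nΣw² − (Σw)²)(nΣz² − (Σz)²)]
Numerator: 10×2358 − 261×110 = -5130
Denominator: √[(78630 − 68121)(14740 − 12100)] = √[10509 × 2640] = 5267.2346
r = -5130 / 5267.2346 ≈ -0.974

-0.974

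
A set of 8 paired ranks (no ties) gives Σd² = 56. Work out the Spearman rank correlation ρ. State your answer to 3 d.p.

0.333

ρ = 1 − 6Σd² / [n(n²−1)] = 1 − 6×56 / (8×63)
  = 1 − 336/504 = 1 − 0.6667 ≈ 0.333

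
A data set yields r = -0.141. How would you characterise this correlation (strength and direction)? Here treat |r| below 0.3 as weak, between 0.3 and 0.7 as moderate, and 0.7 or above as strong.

weak negative

r = -0.141 < 0 so the relationship is negative.
|r| = 0.141, which falls in the weak range.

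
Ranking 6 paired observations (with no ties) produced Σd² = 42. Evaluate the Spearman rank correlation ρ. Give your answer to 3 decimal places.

ρ = 1 − 6Σd² / [n(n²−1)] = 1 − 6×42 / (6×35)
  = 1 − 252/210 = 1 − 1.2000 ≈ -0.200

-0.200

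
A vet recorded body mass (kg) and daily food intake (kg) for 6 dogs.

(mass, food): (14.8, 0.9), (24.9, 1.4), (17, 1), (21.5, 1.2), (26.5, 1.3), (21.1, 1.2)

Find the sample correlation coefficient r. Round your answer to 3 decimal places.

0.956

n = 6, Σx = 125.8, Σy = 7, Σx² = 2737.76, Σy² = 8.34, Σxy = 150.75
nΣxy − ΣxΣy = 904.5 − 880.6 = 23.9
nΣx² − (Σx)² = 16426.56 − 15825.64 = 600.92; nΣy² − (Σy)² = 50.04 − 49 = 1.04
r = 23.9 / √(600.92 × 1.04) = 23.9 / 24.9991 ≈ 0.956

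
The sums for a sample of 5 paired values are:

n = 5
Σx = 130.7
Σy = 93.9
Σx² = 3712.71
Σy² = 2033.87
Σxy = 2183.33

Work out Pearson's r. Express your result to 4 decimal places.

r = (nΣxy − ΣxΣy) / √[(nΣx² − (Σx)²)(nΣy² − (Σy)²)]
Numerator: 5×2183.33 − 130.7×93.9 = -1356.08
Denominator: √[(18563.55 − 17082.49)(10169.35 − 8817.21)] = √[1481.06 × 1352.14] = 1415.1327
r = -1356.08 / 1415.1327 ≈ -0.9583

-0.9583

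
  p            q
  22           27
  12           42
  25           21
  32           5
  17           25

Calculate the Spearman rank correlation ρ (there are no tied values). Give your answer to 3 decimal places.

-0.900

Rank p: 3, 1, 4, 5, 2
Rank q: 4, 5, 2, 1, 3
d = rank(p) − rank(q): -1, -4, 2, 4, -1; Σd² = 38
ρ = 1 − 6Σd² / [n(n²−1)] = 1 − 6×38 / (5×24) = 1 − 228/120 ≈ -0.900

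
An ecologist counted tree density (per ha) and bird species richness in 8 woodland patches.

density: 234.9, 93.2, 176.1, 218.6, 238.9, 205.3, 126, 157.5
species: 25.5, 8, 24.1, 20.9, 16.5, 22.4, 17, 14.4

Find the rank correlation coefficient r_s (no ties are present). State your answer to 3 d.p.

Rank density: 7, 1, 4, 6, 8, 5, 2, 3
Rank species: 8, 1, 7, 5, 3, 6, 4, 2
d = rank(density) − rank(species): -1, 0, -3, 1, 5, -1, -2, 1; Σd² = 42
ρ = 1 − 6Σd² / [n(n²−1)] = 1 − 6×42 / (8×63) = 1 − 252/504 ≈ 0.500

0.500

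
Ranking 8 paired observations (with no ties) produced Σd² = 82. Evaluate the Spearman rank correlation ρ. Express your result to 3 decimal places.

ρ = 1 − 6Σd² / [n(n²−1)] = 1 − 6×82 / (8×63)
  = 1 − 492/504 = 1 − 0.9762 ≈ 0.024

0.024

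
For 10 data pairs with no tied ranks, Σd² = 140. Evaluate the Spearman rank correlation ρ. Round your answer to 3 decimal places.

0.152

ρ = 1 − 6Σd² / [n(n²−1)] = 1 − 6×140 / (10×99)
  = 1 − 840/990 = 1 − 0.8485 ≈ 0.152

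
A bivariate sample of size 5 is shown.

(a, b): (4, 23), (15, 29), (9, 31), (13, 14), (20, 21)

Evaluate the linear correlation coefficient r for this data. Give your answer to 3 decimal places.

-0.193

n = 5, Σa = 61, Σb = 118, Σa² = 891, Σb² = 2968, Σab = 1408
nΣab − ΣaΣb = 7040 − 7198 = -158
nΣa² − (Σa)² = 4455 − 3721 = 734; nΣb² − (Σb)² = 14840 − 13924 = 916
r = -158 / √(734 × 916) = -158 / 819.9659 ≈ -0.193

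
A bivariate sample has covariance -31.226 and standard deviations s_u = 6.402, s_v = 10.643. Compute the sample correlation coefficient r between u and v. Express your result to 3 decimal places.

-0.458

r = Cov(u,v) / (s_u · s_v) = -31.226 / (6.402 × 10.643)
  = -31.226 / 68.1365 ≈ -0.458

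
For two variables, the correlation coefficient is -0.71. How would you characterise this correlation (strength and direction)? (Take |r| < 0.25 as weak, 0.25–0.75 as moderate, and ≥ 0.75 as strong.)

moderate negative

r = -0.71 < 0 so the relationship is negative.
|r| = 0.71, which falls in the moderate range.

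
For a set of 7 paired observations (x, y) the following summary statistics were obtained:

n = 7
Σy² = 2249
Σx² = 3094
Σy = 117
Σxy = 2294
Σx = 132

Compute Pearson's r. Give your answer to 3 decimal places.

0.208

r = (nΣxy − ΣxΣy) / √[(nΣx² − (Σx)²)(nΣy² − (Σy)²)]
Numerator: 7×2294 − 132×117 = 614
Denominator: √[(21658 − 17424)(15743 − 13689)] = √[4234 × 2054] = 2949.0059
r = 614 / 2949.0059 ≈ 0.208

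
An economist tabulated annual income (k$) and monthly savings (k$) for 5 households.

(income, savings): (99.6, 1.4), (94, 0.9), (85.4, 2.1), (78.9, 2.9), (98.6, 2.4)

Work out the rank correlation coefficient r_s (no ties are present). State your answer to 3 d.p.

-0.500

Rank income: 5, 3, 2, 1, 4
Rank savings: 2, 1, 3, 5, 4
d = rank(income) − rank(savings): 3, 2, -1, -4, 0; Σd² = 30
ρ = 1 − 6Σd² / [n(n²−1)] = 1 − 6×30 / (5×24) = 1 − 180/120 ≈ -0.500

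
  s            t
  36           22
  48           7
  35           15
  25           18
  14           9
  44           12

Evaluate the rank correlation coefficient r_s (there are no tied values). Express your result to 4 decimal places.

-0.2571

Rank s: 4, 6, 3, 2, 1, 5
Rank t: 6, 1, 4, 5, 2, 3
d = rank(s) − rank(t): -2, 5, -1, -3, -1, 2; Σd² = 44
ρ = 1 − 6Σd² / [n(n²−1)] = 1 − 6×44 / (6×35) = 1 − 264/210 ≈ -0.2571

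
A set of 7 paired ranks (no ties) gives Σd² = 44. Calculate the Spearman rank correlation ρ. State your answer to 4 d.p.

0.2143

ρ = 1 − 6Σd² / [n(n²−1)] = 1 − 6×44 / (7×48)
  = 1 − 264/336 = 1 − 0.78571 ≈ 0.2143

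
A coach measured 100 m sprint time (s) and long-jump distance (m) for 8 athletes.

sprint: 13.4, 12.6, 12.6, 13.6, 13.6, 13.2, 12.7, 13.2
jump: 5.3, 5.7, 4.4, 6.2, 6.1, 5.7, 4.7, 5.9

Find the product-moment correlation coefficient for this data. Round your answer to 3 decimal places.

0.730

n = 8, Σx = 104.9, Σy = 44, Σx² = 1376.77, Σy² = 244.98, Σxy = 578.37
nΣxy − ΣxΣy = 4626.96 − 4615.6 = 11.36
nΣx² − (Σx)² = 11014.16 − 11004.01 = 10.15; nΣy² − (Σy)² = 1959.84 − 1936 = 23.84
r = 11.36 / √(10.15 × 23.84) = 11.36 / 15.5556 ≈ 0.730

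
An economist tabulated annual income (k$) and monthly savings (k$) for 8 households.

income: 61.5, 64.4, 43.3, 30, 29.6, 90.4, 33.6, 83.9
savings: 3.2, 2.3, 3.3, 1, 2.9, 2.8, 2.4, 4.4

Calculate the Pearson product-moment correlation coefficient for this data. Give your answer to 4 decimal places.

0.5426

n = 8, Σx = 436.7, Σy = 22.3, Σx² = 27920.99, Σy² = 68.79, Σxy = 1306.57
nΣxy − ΣxΣy = 10452.56 − 9738.41 = 714.15
nΣx² − (Σx)² = 223367.92 − 190706.89 = 32661.03; nΣy² − (Σy)² = 550.32 − 497.29 = 53.03
r = 714.15 / √(32661.03 × 53.03) = 714.15 / 1316.0602 ≈ 0.5426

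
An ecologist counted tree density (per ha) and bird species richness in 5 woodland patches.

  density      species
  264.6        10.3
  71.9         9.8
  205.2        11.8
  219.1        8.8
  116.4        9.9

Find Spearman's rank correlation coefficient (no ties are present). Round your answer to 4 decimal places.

Rank density: 5, 1, 3, 4, 2
Rank species: 4, 2, 5, 1, 3
d = rank(density) − rank(species): 1, -1, -2, 3, -1; Σd² = 16
ρ = 1 − 6Σd² / [n(n²−1)] = 1 − 6×16 / (5×24) = 1 − 96/120 ≈ 0.2000

0.2000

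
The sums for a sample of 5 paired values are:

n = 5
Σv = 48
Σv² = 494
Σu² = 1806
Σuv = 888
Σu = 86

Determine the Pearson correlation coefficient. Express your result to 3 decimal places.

r = (nΣuv − ΣuΣv) / √[(nΣu² − (Σu)²)(nΣv² − (Σv)²)]
Numerator: 5×888 − 86×48 = 312
Denominator: √[(9030 − 7396)(2470 − 2304)] = √[1634 × 166] = 520.8109
r = 312 / 520.8109 ≈ 0.599

0.599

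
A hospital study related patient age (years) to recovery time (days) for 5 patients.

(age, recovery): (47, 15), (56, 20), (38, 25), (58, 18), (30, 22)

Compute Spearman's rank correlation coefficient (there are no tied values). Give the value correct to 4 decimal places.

Rank age: 3, 4, 2, 5, 1
Rank recovery: 1, 3, 5, 2, 4
d = rank(age) − rank(recovery): 2, 1, -3, 3, -3; Σd² = 32
ρ = 1 − 6Σd² / [n(n²−1)] = 1 − 6×32 / (5×24) = 1 − 192/120 ≈ -0.6000

-0.6000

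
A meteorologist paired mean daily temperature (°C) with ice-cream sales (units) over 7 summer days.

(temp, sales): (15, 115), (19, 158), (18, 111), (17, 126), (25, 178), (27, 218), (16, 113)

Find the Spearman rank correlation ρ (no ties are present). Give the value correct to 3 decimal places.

Rank temp: 1, 5, 4, 3, 6, 7, 2
Rank sales: 3, 5, 1, 4, 6, 7, 2
d = rank(temp) − rank(sales): -2, 0, 3, -1, 0, 0, 0; Σd² = 14
ρ = 1 − 6Σd² / [n(n²−1)] = 1 − 6×14 / (7×48) = 1 − 84/336 ≈ 0.750

0.750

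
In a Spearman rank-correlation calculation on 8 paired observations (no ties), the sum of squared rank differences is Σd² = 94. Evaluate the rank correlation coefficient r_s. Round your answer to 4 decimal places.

-0.1190

ρ = 1 − 6Σd² / [n(n²−1)] = 1 − 6×94 / (8×63)
  = 1 − 564/504 = 1 − 1.11905 ≈ -0.1190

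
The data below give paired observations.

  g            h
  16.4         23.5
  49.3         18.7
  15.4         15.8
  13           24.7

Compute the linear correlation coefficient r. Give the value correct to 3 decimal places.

n = 4, Σg = 94.1, Σh = 82.7, Σg² = 3105.61, Σh² = 1761.67, Σgh = 1871.73
nΣgh − ΣgΣh = 7486.92 − 7782.07 = -295.15
nΣg² − (Σg)² = 12422.44 − 8854.81 = 3567.63; nΣh² − (Σh)² = 7046.68 − 6839.29 = 207.39
r = -295.15 / √(3567.63 × 207.39) = -295.15 / 860.1690 ≈ -0.343

-0.343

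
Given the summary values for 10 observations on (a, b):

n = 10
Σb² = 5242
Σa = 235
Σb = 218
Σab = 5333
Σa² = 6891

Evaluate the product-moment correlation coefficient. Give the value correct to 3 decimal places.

r = (nΣab − ΣaΣb) / √[(nΣa² − (Σa)²)(nΣb² − (Σb)²)]
Numerator: 10×5333 − 235×218 = 2100
Denominator: √[(68910 − 55225)(52420 − 47524)] = √[13685 × 4896] = 8185.4603
r = 2100 / 8185.4603 ≈ 0.257

0.257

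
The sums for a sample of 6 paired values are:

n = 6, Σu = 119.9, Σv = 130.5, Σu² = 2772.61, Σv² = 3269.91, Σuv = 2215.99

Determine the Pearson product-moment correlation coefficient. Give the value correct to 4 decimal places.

-0.9720

r = (nΣuv − ΣuΣv) / √[(nΣu² − (Σu)²)(nΣv² − (Σv)²)]
Numerator: 6×2215.99 − 119.9×130.5 = -2351.01
Denominator: √[(16635.66 − 14376.01)(19619.46 − 17030.25)] = √[2259.65 × 2589.21] = 2418.8238
r = -2351.01 / 2418.8238 ≈ -0.9720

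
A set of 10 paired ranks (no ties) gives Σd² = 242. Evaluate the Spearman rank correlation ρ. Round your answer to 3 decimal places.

ρ = 1 − 6Σd² / [n(n²−1)] = 1 − 6×242 / (10×99)
  = 1 − 1452/990 = 1 − 1.4667 ≈ -0.467

-0.467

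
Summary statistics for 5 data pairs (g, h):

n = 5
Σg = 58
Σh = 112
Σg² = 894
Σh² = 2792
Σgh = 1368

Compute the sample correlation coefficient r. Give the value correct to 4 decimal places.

0.2749

r = (nΣgh − ΣgΣh) / √[(nΣg² − (Σg)²)(nΣh² − (Σh)²)]
Numerator: 5×1368 − 58×112 = 344
Denominator: √[(4470 − 3364)(13960 − 12544)] = √[1106 × 1416] = 1251.4376
r = 344 / 1251.4376 ≈ 0.2749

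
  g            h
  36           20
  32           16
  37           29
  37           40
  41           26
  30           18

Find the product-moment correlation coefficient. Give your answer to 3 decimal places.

n = 6, Σg = 213, Σh = 149, Σg² = 7639, Σh² = 4097, Σgh = 5391
nΣgh − ΣgΣh = 32346 − 31737 = 609
nΣg² − (Σg)² = 45834 − 45369 = 465; nΣh² − (Σh)² = 24582 − 22201 = 2381
r = 609 / √(465 × 2381) = 609 / 1052.2191 ≈ 0.579

0.579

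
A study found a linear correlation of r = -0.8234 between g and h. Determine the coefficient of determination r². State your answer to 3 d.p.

r² = (-0.8234)² = 0.678

0.678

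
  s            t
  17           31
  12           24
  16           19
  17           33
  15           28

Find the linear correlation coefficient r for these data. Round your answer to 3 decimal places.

n = 5, Σs = 77, Σt = 135, Σs² = 1203, Σt² = 3771, Σst = 2100
nΣst − ΣsΣt = 10500 − 10395 = 105
nΣs² − (Σs)² = 6015 − 5929 = 86; nΣt² − (Σt)² = 18855 − 18225 = 630
r = 105 / √(86 × 630) = 105 / 232.7660 ≈ 0.451

0.451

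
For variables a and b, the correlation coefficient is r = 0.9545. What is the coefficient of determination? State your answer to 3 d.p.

r² = (0.9545)² = 0.911

0.911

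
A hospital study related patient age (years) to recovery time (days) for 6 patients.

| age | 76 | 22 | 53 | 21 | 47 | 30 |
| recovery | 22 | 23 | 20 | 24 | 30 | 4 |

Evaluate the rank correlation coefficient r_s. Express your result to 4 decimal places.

-0.3143

Rank age: 6, 2, 5, 1, 4, 3
Rank recovery: 3, 4, 2, 5, 6, 1
d = rank(age) − rank(recovery): 3, -2, 3, -4, -2, 2; Σd² = 46
ρ = 1 − 6Σd² / [n(n²−1)] = 1 − 6×46 / (6×35) = 1 − 276/210 ≈ -0.3143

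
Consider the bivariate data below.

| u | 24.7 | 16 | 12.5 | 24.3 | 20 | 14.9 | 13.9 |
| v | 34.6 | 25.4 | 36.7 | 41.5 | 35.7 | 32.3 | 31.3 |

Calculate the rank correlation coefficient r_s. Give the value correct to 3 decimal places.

Rank u: 7, 4, 1, 6, 5, 3, 2
Rank v: 4, 1, 6, 7, 5, 3, 2
d = rank(u) − rank(v): 3, 3, -5, -1, 0, 0, 0; Σd² = 44
ρ = 1 − 6Σd² / [n(n²−1)] = 1 − 6×44 / (7×48) = 1 − 264/336 ≈ 0.214

0.214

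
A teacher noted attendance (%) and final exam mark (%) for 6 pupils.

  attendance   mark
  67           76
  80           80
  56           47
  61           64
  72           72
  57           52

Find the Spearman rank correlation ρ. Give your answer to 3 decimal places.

Rank attendance: 4, 6, 1, 3, 5, 2
Rank mark: 5, 6, 1, 3, 4, 2
d = rank(attendance) − rank(mark): -1, 0, 0, 0, 1, 0; Σd² = 2
ρ = 1 − 6Σd² / [n(n²−1)] = 1 − 6×2 / (6×35) = 1 − 12/210 ≈ 0.943

0.943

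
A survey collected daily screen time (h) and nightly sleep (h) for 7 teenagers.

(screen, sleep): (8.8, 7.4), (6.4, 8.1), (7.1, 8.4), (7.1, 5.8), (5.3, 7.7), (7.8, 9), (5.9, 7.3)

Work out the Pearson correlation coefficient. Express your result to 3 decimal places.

n = 7, Σx = 48.4, Σy = 53.7, Σx² = 342.96, Σy² = 418.15, Σxy = 371.86
nΣxy − ΣxΣy = 2603.02 − 2599.08 = 3.94
nΣx² − (Σx)² = 2400.72 − 2342.56 = 58.16; nΣy² − (Σy)² = 2927.05 − 2883.69 = 43.36
r = 3.94 / √(58.16 × 43.36) = 3.94 / 50.2177 ≈ 0.078

0.078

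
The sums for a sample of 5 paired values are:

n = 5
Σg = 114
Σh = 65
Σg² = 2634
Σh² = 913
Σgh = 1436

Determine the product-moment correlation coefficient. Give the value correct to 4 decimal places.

r = (nΣgh − ΣgΣh) / √[(nΣg² − (Σg)²)(nΣh² − (Σh)²)]
Numerator: 5×1436 − 114×65 = -230
Denominator: √[(13170 − 12996)(4565 − 4225)] = √[174 × 340] = 243.2283
r = -230 / 243.2283 ≈ -0.9456

-0.9456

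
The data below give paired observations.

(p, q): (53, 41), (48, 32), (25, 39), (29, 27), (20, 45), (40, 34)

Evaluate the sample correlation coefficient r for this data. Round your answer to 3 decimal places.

-0.195

n = 6, Σp = 215, Σq = 218, Σp² = 8579, Σq² = 8136, Σpq = 7727
nΣpq − ΣpΣq = 46362 − 46870 = -508
nΣp² − (Σp)² = 51474 − 46225 = 5249; nΣq² − (Σq)² = 48816 − 47524 = 1292
r = -508 / √(5249 × 1292) = -508 / 2604.1713 ≈ -0.195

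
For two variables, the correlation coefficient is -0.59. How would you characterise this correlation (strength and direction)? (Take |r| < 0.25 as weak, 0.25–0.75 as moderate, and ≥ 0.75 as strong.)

r = -0.59 < 0 so the relationship is negative.
|r| = 0.59, which falls in the moderate range.

moderate negative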